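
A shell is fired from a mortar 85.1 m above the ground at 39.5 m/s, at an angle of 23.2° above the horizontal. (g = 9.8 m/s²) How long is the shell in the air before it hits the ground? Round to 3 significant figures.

6.05 s

Vertical component: v_y = 39.5 sin 23.2° = 15.56 m/s.
Taking up as positive with launch at y = 85.1 m, landing at y = 0: 0 = 85.1 + 15.56 t − ½(9.8) t².
Solving 4.900 t² − 15.56 t − 85.1 = 0 gives t = [15.56 + √(15.56² + 4·4.900·85.1)] / 9.800 = 6.05 s.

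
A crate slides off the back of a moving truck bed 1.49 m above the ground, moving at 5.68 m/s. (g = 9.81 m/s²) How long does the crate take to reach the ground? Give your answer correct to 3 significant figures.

The horizontal speed doesn't affect the fall. With v_y0 = 0, h = ½ g t².
t = √(2 × 1.49 / 9.81) = √0.3038 = 0.551 s.

0.551 s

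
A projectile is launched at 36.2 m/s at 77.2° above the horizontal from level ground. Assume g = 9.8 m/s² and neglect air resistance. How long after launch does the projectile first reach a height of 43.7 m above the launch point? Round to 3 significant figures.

1.59 s

v_y0 = 36.2 sin 77.2° = 35.30 m/s.
Set y = v_y0 t − ½ g t² = 43.7: 4.900 t² − 35.30 t + 43.7 = 0.
t = [35.30 ± √(1246 − 856.5)] / 9.8 = (35.30 ± 19.74) / 9.8, giving t = 1.59 s or t = 5.62 s.
The projectile is on the way up at the first time, so t = 1.59 s.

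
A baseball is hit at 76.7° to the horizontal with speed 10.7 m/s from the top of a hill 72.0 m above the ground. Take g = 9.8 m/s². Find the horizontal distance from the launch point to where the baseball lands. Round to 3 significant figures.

12.4 m

Components: v_x = 10.7 cos 76.7° = 2.462 m/s, v_y = 10.7 sin 76.7° = 10.41 m/s.
Vertical: 0 = 72.0 + 10.41 t − ½(9.8) t² ⇒ 4.900 t² − 10.41 t − 72.0 = 0.
t = [10.41 + √(108.4 + 1411)] / 9.800 = 5.040 s.
Horizontal: R = v_x · t = 2.462 × 5.040 = 12.4 m.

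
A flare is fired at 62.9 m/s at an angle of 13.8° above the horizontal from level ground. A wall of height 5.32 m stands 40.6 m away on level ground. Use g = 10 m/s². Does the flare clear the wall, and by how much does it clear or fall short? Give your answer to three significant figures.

v_x = 62.9 cos 13.8° = 61.08 m/s; v_y0 = 62.9 sin 13.8° = 15.00 m/s.
Time to reach the wall: t = 40.6 / 61.08 = 0.6647 s.
Height at that point: y = 15.00×0.6647 − 5.000×0.6647² = 7.761 m.
That is 7.761 − 5.32 = 2.44 m above the top of the wall, so the flare clears it.

Yes — it clears the wall by 2.44 m.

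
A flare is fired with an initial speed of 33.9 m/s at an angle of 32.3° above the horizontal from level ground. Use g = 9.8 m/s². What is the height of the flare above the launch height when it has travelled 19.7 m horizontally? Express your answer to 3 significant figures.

v_x = 33.9 cos 32.3° = 28.65 m/s, v_y0 = 33.9 sin 32.3° = 18.11 m/s.
Time to reach x = 19.7 m: t = x / v_x = 19.7 / 28.65 = 0.6876 s.
y = v_y0 t − ½ g t² = 18.11×0.6876 − 4.900×0.6876² = 10.1 m.

10.1 m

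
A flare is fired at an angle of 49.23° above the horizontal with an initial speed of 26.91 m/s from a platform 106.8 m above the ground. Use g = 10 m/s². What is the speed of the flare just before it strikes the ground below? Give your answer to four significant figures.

v_x = 26.91 cos 49.23° = 17.573 m/s is unchanged throughout.
For the vertical component, v_y² = v_y0² + 2 g h = (20.380)² + 2×10×106.8 = 2551.3, so |v_y| = 50.510 m/s.
Impact speed = √(v_x² + v_y²) = √(308.81 + 2551.3) = 53.48 m/s.

53.48 m/s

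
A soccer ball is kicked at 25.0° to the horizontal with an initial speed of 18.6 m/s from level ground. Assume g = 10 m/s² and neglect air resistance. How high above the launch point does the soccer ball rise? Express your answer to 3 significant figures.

3.09 m

Vertical component of launch velocity: v_y = 18.6 sin 25.0° = 7.861 m/s.
At the highest point the vertical velocity is zero, so v_y² = 2 g h_max.
h_max = (7.861)² / (2 × 10) = 61.80 / 20.00 = 3.09 m.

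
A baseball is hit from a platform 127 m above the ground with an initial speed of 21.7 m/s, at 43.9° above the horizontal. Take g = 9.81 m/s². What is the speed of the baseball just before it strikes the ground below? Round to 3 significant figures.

v_x = 21.7 cos 43.9° = 15.64 m/s is unchanged throughout.
For the vertical component, v_y² = v_y0² + 2 g h = (15.05)² + 2×9.81×127 = 2718, so |v_y| = 52.13 m/s.
Impact speed = √(v_x² + v_y²) = √(244.6 + 2718) = 54.4 m/s.

54.4 m/s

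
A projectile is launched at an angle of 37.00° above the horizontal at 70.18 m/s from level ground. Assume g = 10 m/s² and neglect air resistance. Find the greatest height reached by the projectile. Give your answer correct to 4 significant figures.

89.19 m

Vertical component of launch velocity: v_y = 70.18 sin 37.00° = 42.235 m/s.
At the highest point the vertical velocity is zero, so v_y² = 2 g h_max.
h_max = (42.235)² / (2 × 10) = 1783.8 / 20.00 = 89.19 m.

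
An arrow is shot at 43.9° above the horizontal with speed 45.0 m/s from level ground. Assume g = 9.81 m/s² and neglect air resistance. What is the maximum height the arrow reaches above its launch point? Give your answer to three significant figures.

49.6 m

Vertical component of launch velocity: v_y = 45.0 sin 43.9° = 31.20 m/s.
At the highest point the vertical velocity is zero, so v_y² = 2 g h_max.
h_max = (31.20)² / (2 × 9.81) = 973.4 / 19.62 = 49.6 m.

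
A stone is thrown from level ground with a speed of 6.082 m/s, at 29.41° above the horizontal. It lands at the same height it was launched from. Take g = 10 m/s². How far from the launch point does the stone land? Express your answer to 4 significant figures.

For level ground, R = v₀² sin(2θ) / g.
sin(2 × 29.41°) = sin 58.820° = 0.8555.
R = (6.082)² × 0.8555 / 10 = 3.165 m.

3.165 m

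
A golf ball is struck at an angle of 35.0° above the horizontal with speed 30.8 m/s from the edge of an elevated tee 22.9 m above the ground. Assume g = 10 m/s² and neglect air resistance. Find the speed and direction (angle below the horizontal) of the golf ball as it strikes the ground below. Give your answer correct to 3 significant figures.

37.5 m/s at 47.7° below the horizontal

v_x = 30.8 cos 35.0° = 25.23 m/s (constant).
|v_y| at impact = √((17.67)² + 2×10×22.9) = 27.75 m/s.
Speed = √(25.23² + 27.75²) = 37.5 m/s; angle = arctan(27.75/25.23) = 47.7° below horizontal.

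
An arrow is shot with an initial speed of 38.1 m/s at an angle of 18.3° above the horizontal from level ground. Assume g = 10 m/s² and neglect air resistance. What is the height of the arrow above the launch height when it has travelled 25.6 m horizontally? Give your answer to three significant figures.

v_x = 38.1 cos 18.3° = 36.17 m/s, v_y0 = 38.1 sin 18.3° = 11.96 m/s.
Time to reach x = 25.6 m: t = x / v_x = 25.6 / 36.17 = 0.7078 s.
y = v_y0 t − ½ g t² = 11.96×0.7078 − 5.000×0.7078² = 5.96 m.

5.96 m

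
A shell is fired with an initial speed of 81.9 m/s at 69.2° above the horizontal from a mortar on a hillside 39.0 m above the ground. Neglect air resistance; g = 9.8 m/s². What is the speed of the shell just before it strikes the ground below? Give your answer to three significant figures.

86.4 m/s

v_x = 81.9 cos 69.2° = 29.08 m/s is unchanged throughout.
For the vertical component, v_y² = v_y0² + 2 g h = (76.56)² + 2×9.8×39.0 = 6626, so |v_y| = 81.40 m/s.
Impact speed = √(v_x² + v_y²) = √(845.6 + 6626) = 86.4 m/s.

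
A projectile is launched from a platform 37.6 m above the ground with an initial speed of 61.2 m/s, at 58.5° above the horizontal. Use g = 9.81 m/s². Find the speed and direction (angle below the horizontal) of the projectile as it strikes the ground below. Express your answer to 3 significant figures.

v_x = 61.2 cos 58.5° = 31.98 m/s (constant).
|v_y| at impact = √((52.18)² + 2×9.81×37.6) = 58.83 m/s.
Speed = √(31.98² + 58.83²) = 67.0 m/s; angle = arctan(58.83/31.98) = 61.5° below horizontal.

67.0 m/s at 61.5° below the horizontal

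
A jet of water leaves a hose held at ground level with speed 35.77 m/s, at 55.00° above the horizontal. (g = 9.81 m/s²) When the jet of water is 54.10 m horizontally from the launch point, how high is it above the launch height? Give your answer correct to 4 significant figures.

v_x = 35.77 cos 55.00° = 20.517 m/s, v_y0 = 35.77 sin 55.00° = 29.301 m/s.
Time to reach x = 54.10 m: t = x / v_x = 54.10 / 20.517 = 2.6368 s.
y = v_y0 t − ½ g t² = 29.301×2.6368 − 4.905×2.6368² = 43.16 m.

43.16 m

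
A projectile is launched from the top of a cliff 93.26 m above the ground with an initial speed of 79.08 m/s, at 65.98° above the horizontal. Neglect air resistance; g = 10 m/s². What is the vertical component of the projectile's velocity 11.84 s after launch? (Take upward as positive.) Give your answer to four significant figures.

Initial vertical component: v_y0 = 79.08 sin 65.98° = 72.232 m/s.
v_y(t) = v_y0 − g t = 72.232 − 10 × 11.84 = -46.17 m/s.

-46.17 m/s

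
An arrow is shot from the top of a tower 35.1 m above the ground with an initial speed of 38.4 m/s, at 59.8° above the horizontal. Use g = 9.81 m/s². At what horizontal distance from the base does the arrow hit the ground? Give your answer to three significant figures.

149 m

Components: v_x = 38.4 cos 59.8° = 19.32 m/s, v_y = 38.4 sin 59.8° = 33.19 m/s.
Vertical: 0 = 35.1 + 33.19 t − ½(9.81) t² ⇒ 4.905 t² − 33.19 t − 35.1 = 0.
t = [33.19 + √(1102 + 688.7)] / 9.810 = 7.697 s.
Horizontal: R = v_x · t = 19.32 × 7.697 = 149 m.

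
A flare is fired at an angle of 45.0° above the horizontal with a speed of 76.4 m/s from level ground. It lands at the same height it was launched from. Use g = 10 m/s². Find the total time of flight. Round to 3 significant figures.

10.8 s

Vertical component: v_y = 76.4 sin 45.0° = 54.02 m/s.
For a projectile landing at launch height, time of flight is t = 2 v_y / g = 2 × 54.02 / 10 = 10.8 s.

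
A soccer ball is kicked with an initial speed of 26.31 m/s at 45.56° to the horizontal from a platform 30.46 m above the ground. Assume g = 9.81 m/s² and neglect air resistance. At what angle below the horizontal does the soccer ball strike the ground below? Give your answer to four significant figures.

59.14°

v_x = 26.31 cos 45.56° = 18.421 m/s.
At impact |v_y| = √(v_y0² + 2 g h) = √(18.785² + 2×9.81×30.46) = 30.830 m/s.
Angle below horizontal = arctan(|v_y| / v_x) = arctan(30.830 / 18.421) = 59.14°.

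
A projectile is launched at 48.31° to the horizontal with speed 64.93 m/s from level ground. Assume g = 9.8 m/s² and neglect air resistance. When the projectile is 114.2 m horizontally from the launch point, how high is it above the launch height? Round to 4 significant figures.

93.95 m

v_x = 64.93 cos 48.31° = 43.185 m/s, v_y0 = 64.93 sin 48.31° = 48.487 m/s.
Time to reach x = 114.2 m: t = x / v_x = 114.2 / 43.185 = 2.6444 s.
y = v_y0 t − ½ g t² = 48.487×2.6444 − 4.900×2.6444² = 93.95 m.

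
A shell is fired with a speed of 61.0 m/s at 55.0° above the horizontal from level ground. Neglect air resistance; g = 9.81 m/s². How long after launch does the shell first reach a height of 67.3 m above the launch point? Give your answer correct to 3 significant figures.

v_y0 = 61.0 sin 55.0° = 49.97 m/s.
Set y = v_y0 t − ½ g t² = 67.3: 4.905 t² − 49.97 t + 67.3 = 0.
t = [49.97 ± √(2497 − 1320)] / 9.81 = (49.97 ± 34.31) / 9.81, giving t = 1.60 s or t = 8.59 s.
The shell is on the way up at the first time, so t = 1.60 s.

1.60 s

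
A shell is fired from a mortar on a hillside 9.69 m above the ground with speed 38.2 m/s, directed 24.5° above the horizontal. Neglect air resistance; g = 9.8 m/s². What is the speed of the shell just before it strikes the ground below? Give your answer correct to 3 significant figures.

40.6 m/s

v_x = 38.2 cos 24.5° = 34.76 m/s is unchanged throughout.
For the vertical component, v_y² = v_y0² + 2 g h = (15.84)² + 2×9.8×9.69 = 440.8, so |v_y| = 21.00 m/s.
Impact speed = √(v_x² + v_y²) = √(1208 + 440.8) = 40.6 m/s.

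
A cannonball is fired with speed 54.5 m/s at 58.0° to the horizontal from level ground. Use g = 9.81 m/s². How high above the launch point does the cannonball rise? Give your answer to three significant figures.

109 m

Vertical component of launch velocity: v_y = 54.5 sin 58.0° = 46.22 m/s.
At the highest point the vertical velocity is zero, so v_y² = 2 g h_max.
h_max = (46.22)² / (2 × 9.81) = 2136 / 19.62 = 109 m.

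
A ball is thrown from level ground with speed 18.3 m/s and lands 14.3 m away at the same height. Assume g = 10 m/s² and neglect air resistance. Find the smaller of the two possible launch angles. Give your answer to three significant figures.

Level-ground range: R = v₀² sin(2θ)/g ⇒ sin 2θ = R g / v₀² = 14.3×10/18.3² = 0.4270.
2θ = arcsin(0.4270) = 25.28° or 180° − 25.28° = 154.72°.
So θ = 12.6° or θ = 77.4°.

12.6°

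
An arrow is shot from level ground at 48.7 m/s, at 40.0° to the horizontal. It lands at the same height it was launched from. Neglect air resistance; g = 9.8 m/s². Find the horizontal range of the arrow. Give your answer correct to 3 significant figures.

Components: v_x = 48.7 cos 40.0° = 37.31 m/s, v_y = 48.7 sin 40.0° = 31.30 m/s.
Time of flight (same landing height): t = 2 v_y / g = 2 × 31.30 / 9.8 = 6.388 s.
Range: R = v_x · t = 37.31 × 6.388 = 238 m.

238 m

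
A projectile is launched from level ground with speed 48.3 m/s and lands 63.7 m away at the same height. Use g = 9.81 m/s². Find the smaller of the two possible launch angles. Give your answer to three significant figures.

7.77°

Level-ground range: R = v₀² sin(2θ)/g ⇒ sin 2θ = R g / v₀² = 63.7×9.81/48.3² = 0.2679.
2θ = arcsin(0.2679) = 15.54° or 180° − 15.54° = 164.46°.
So θ = 7.77° or θ = 82.2°.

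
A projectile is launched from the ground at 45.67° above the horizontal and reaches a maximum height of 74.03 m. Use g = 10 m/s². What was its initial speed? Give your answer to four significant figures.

At maximum height v_y = 0, so (v₀ sin θ)² = 2 g H.
v₀ sin 45.67° = √(2 × 10 × 74.03) = 38.479 m/s.
v₀ = 38.479 / sin 45.67° = 38.479 / 0.7153 = 53.79 m/s.

53.79 m/s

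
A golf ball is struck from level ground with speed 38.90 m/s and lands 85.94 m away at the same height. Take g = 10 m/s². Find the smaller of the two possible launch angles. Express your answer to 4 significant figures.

17.30°

Level-ground range: R = v₀² sin(2θ)/g ⇒ sin 2θ = R g / v₀² = 85.94×10/38.90² = 0.5679.
2θ = arcsin(0.5679) = 34.604° or 180° − 34.604° = 145.396°.
So θ = 17.30° or θ = 72.70°.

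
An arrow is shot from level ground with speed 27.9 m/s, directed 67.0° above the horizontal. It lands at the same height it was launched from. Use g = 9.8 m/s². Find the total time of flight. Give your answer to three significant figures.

Vertical component: v_y = 27.9 sin 67.0° = 25.68 m/s.
For a projectile landing at launch height, time of flight is t = 2 v_y / g = 2 × 25.68 / 9.8 = 5.24 s.

5.24 s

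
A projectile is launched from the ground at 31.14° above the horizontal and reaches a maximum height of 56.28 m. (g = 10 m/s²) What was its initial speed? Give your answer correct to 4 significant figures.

At maximum height v_y = 0, so (v₀ sin θ)² = 2 g H.
v₀ sin 31.14° = √(2 × 10 × 56.28) = 33.550 m/s.
v₀ = 33.550 / sin 31.14° = 33.550 / 0.5171 = 64.88 m/s.

64.88 m/s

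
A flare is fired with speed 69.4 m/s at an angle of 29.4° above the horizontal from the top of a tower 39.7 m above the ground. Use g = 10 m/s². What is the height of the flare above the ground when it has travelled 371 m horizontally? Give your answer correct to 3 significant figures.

60.5 m

v_x = 69.4 cos 29.4° = 60.46 m/s, v_y0 = 69.4 sin 29.4° = 34.07 m/s.
Time to reach x = 371 m: t = x / v_x = 371 / 60.46 = 6.136 s.
y = 39.7 + v_y0 t − ½ g t² = 39.7 + 34.07×6.136 − 5.000×6.136² = 60.5 m.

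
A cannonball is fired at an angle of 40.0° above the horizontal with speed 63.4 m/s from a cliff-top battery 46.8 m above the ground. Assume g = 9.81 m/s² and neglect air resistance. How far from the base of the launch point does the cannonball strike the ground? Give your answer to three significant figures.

Components: v_x = 63.4 cos 40.0° = 48.57 m/s, v_y = 63.4 sin 40.0° = 40.75 m/s.
Vertical: 0 = 46.8 + 40.75 t − ½(9.81) t² ⇒ 4.905 t² − 40.75 t − 46.8 = 0.
t = [40.75 + √(1661 + 918.2)] / 9.810 = 9.331 s.
Horizontal: R = v_x · t = 48.57 × 9.331 = 453 m.

453 m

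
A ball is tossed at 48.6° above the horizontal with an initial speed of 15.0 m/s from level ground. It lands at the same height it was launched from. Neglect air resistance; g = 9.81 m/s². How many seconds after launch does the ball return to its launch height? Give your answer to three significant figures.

Vertical component: v_y = 15.0 sin 48.6° = 11.25 m/s.
For a projectile landing at launch height, time of flight is t = 2 v_y / g = 2 × 11.25 / 9.81 = 2.29 s.

2.29 s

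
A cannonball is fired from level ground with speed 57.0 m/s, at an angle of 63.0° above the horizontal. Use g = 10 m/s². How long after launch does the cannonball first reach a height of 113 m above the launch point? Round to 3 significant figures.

v_y0 = 57.0 sin 63.0° = 50.79 m/s.
Set y = v_y0 t − ½ g t² = 113: 5.000 t² − 50.79 t + 113 = 0.
t = [50.79 ± √(2580 − 2260)] / 10 = (50.79 ± 17.89) / 10, giving t = 3.29 s or t = 6.87 s.
The cannonball is on the way up at the first time, so t = 3.29 s.

3.29 s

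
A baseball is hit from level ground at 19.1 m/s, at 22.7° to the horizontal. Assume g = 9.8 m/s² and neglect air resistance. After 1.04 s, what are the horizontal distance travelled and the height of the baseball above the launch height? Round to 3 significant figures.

v_x = 19.1 cos 22.7° = 17.62 m/s; v_y0 = 19.1 sin 22.7° = 7.371 m/s.
x = v_x t = 17.62 × 1.04 = 18.3 m.
y = v_y0 t − ½ g t² = 7.371×1.04 − 4.900×1.04² = 2.37 m.

x = 18.3 m, y = 2.37 m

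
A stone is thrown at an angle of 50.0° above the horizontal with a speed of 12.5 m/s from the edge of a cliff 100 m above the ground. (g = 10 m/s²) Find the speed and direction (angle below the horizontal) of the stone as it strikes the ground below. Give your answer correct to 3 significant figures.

v_x = 12.5 cos 50.0° = 8.035 m/s (constant).
|v_y| at impact = √((9.576)² + 2×10×100) = 45.74 m/s.
Speed = √(8.035² + 45.74²) = 46.4 m/s; angle = arctan(45.74/8.035) = 80.0° below horizontal.

46.4 m/s at 80.0° below the horizontal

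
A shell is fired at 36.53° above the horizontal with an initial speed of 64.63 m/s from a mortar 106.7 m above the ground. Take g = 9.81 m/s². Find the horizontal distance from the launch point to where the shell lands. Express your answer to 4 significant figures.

Components: v_x = 64.63 cos 36.53° = 51.933 m/s, v_y = 64.63 sin 36.53° = 38.471 m/s.
Vertical: 0 = 106.7 + 38.471 t − ½(9.81) t² ⇒ 4.905 t² − 38.471 t − 106.7 = 0.
t = [38.471 + √(1480.0 + 2093.5)] / 9.810 = 10.015 s.
Horizontal: R = v_x · t = 51.933 × 10.015 = 520.1 m.

520.1 m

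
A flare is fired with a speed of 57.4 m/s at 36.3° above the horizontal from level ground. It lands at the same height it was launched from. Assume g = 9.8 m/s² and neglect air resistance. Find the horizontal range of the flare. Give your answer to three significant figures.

321 m

Components: v_x = 57.4 cos 36.3° = 46.26 m/s, v_y = 57.4 sin 36.3° = 33.98 m/s.
Time of flight (same landing height): t = 2 v_y / g = 2 × 33.98 / 9.8 = 6.935 s.
Range: R = v_x · t = 46.26 × 6.935 = 321 m.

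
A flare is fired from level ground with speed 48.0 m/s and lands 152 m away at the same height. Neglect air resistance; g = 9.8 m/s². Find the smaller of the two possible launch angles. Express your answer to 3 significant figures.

20.1°

Level-ground range: R = v₀² sin(2θ)/g ⇒ sin 2θ = R g / v₀² = 152×9.8/48.0² = 0.6465.
2θ = arcsin(0.6465) = 40.28° or 180° − 40.28° = 139.72°.
So θ = 20.1° or θ = 69.9°.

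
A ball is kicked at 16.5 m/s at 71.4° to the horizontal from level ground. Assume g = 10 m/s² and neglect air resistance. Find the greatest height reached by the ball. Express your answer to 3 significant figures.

12.2 m

Vertical component of launch velocity: v_y = 16.5 sin 71.4° = 15.64 m/s.
At the highest point the vertical velocity is zero, so v_y² = 2 g h_max.
h_max = (15.64)² / (2 × 10) = 244.6 / 20.00 = 12.2 m.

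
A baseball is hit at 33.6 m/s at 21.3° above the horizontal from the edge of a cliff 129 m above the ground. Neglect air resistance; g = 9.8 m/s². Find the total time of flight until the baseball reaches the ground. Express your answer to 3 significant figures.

6.53 s

Vertical component: v_y = 33.6 sin 21.3° = 12.21 m/s.
Taking up as positive with launch at y = 129 m, landing at y = 0: 0 = 129 + 12.21 t − ½(9.8) t².
Solving 4.900 t² − 12.21 t − 129 = 0 gives t = [12.21 + √(12.21² + 4·4.900·129)] / 9.800 = 6.53 s.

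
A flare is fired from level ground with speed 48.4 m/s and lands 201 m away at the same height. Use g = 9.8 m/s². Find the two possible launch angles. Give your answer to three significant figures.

28.6° and 61.4°

Level-ground range: R = v₀² sin(2θ)/g ⇒ sin 2θ = R g / v₀² = 201×9.8/48.4² = 0.8409.
2θ = arcsin(0.8409) = 57.24° or 180° − 57.24° = 122.76°.
So θ = 28.6° or θ = 61.4°.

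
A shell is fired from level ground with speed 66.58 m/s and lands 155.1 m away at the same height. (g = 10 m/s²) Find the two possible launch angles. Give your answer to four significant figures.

10.24° and 79.76°

Level-ground range: R = v₀² sin(2θ)/g ⇒ sin 2θ = R g / v₀² = 155.1×10/66.58² = 0.3499.
2θ = arcsin(0.3499) = 20.481° or 180° − 20.481° = 159.519°.
So θ = 10.24° or θ = 79.76°.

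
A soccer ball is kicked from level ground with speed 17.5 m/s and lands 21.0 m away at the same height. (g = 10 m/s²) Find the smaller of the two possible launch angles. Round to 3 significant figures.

Level-ground range: R = v₀² sin(2θ)/g ⇒ sin 2θ = R g / v₀² = 21.0×10/17.5² = 0.6857.
2θ = arcsin(0.6857) = 43.29° or 180° − 43.29° = 136.71°.
So θ = 21.6° or θ = 68.4°.

21.6°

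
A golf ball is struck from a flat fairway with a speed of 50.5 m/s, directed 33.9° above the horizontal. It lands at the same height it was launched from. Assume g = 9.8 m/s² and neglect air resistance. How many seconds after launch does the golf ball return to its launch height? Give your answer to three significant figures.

Vertical component: v_y = 50.5 sin 33.9° = 28.17 m/s.
For a projectile landing at launch height, time of flight is t = 2 v_y / g = 2 × 28.17 / 9.8 = 5.75 s.

5.75 s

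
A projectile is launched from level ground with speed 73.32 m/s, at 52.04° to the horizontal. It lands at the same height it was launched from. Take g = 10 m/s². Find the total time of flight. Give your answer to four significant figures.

11.56 s

Vertical component: v_y = 73.32 sin 52.04° = 57.808 m/s.
For a projectile landing at launch height, time of flight is t = 2 v_y / g = 2 × 57.808 / 10 = 11.56 s.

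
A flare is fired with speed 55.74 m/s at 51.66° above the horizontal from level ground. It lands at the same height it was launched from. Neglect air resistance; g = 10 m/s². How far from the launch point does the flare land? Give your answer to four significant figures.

302.3 m

Components: v_x = 55.74 cos 51.66° = 34.577 m/s, v_y = 55.74 sin 51.66° = 43.719 m/s.
Time of flight (same landing height): t = 2 v_y / g = 2 × 43.719 / 10 = 8.7438 s.
Range: R = v_x · t = 34.577 × 8.7438 = 302.3 m.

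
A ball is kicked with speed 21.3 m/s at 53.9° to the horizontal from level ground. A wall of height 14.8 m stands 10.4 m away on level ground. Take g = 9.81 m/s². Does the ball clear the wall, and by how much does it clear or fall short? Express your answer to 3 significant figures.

v_x = 21.3 cos 53.9° = 12.55 m/s; v_y0 = 21.3 sin 53.9° = 17.21 m/s.
Time to reach the wall: t = 10.4 / 12.55 = 0.8287 s.
Height at that point: y = 17.21×0.8287 − 4.905×0.8287² = 10.89 m.
That is 14.8 − 10.89 = 3.91 m below the top of the wall, so the ball does not clear it.

No — it falls 3.91 m short of clearing the wall.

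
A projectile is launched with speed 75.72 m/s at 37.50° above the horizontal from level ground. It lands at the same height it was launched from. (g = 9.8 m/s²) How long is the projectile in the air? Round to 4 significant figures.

Vertical component: v_y = 75.72 sin 37.50° = 46.095 m/s.
For a projectile landing at launch height, time of flight is t = 2 v_y / g = 2 × 46.095 / 9.8 = 9.407 s.

9.407 s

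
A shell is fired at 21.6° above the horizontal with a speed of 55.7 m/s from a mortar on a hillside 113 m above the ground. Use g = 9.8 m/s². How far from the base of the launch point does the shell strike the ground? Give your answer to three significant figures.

380 m

Components: v_x = 55.7 cos 21.6° = 51.79 m/s, v_y = 55.7 sin 21.6° = 20.50 m/s.
Vertical: 0 = 113 + 20.50 t − ½(9.8) t² ⇒ 4.900 t² − 20.50 t − 113 = 0.
t = [20.50 + √(420.2 + 2215)] / 9.800 = 7.330 s.
Horizontal: R = v_x · t = 51.79 × 7.330 = 380 m.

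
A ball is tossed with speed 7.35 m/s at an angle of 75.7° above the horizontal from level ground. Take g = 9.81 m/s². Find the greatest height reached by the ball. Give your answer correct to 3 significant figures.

2.59 m

Vertical component of launch velocity: v_y = 7.35 sin 75.7° = 7.122 m/s.
At the highest point the vertical velocity is zero, so v_y² = 2 g h_max.
h_max = (7.122)² / (2 × 9.81) = 50.72 / 19.62 = 2.59 m.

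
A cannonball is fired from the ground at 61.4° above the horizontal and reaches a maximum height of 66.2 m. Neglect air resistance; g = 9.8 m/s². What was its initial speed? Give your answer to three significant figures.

At maximum height v_y = 0, so (v₀ sin θ)² = 2 g H.
v₀ sin 61.4° = √(2 × 9.8 × 66.2) = 36.02 m/s.
v₀ = 36.02 / sin 61.4° = 36.02 / 0.8780 = 41.0 m/s.

41.0 m/s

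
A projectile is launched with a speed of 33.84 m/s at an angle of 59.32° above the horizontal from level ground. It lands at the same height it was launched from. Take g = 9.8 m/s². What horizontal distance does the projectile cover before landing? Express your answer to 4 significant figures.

Components: v_x = 33.84 cos 59.32° = 17.267 m/s, v_y = 33.84 sin 59.32° = 29.103 m/s.
Time of flight (same landing height): t = 2 v_y / g = 2 × 29.103 / 9.8 = 5.9394 s.
Range: R = v_x · t = 17.267 × 5.9394 = 102.6 m.

102.6 m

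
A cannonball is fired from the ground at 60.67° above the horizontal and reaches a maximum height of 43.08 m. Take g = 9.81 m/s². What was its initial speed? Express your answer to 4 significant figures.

At maximum height v_y = 0, so (v₀ sin θ)² = 2 g H.
v₀ sin 60.67° = √(2 × 9.81 × 43.08) = 29.073 m/s.
v₀ = 29.073 / sin 60.67° = 29.073 / 0.8718 = 33.35 m/s.

33.35 m/s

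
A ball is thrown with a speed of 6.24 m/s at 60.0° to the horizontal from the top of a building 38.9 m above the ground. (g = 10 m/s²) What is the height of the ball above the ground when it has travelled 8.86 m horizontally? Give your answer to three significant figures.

v_x = 6.24 cos 60.0° = 3.120 m/s, v_y0 = 6.24 sin 60.0° = 5.404 m/s.
Time to reach x = 8.86 m: t = x / v_x = 8.86 / 3.120 = 2.840 s.
y = 38.9 + v_y0 t − ½ g t² = 38.9 + 5.404×2.840 − 5.000×2.840² = 13.9 m.

13.9 m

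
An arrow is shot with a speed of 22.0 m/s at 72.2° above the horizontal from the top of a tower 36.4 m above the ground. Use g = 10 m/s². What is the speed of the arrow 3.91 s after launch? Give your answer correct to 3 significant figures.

19.4 m/s

v_x = 22.0 cos 72.2° = 6.725 m/s (constant).
v_y(t) = 22.0 sin 72.2° − g t = 20.95 − 10 × 3.91 = -18.15 m/s.
Speed = √(v_x² + v_y²) = √(45.23 + 329.4) = 19.4 m/s.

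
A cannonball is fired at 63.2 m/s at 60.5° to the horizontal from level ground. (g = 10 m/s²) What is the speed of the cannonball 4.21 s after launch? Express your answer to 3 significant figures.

v_x = 63.2 cos 60.5° = 31.12 m/s (constant).
v_y(t) = 63.2 sin 60.5° − g t = 55.01 − 10 × 4.21 = 12.91 m/s.
Speed = √(v_x² + v_y²) = √(968.5 + 166.7) = 33.7 m/s.

33.7 m/s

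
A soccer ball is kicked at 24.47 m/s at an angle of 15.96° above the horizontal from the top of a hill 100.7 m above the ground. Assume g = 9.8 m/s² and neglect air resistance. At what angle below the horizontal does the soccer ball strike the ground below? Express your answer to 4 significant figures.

v_x = 24.47 cos 15.96° = 23.527 m/s.
At impact |v_y| = √(v_y0² + 2 g h) = √(6.7284² + 2×9.8×100.7) = 44.933 m/s.
Angle below horizontal = arctan(|v_y| / v_x) = arctan(44.933 / 23.527) = 62.36°.

62.36°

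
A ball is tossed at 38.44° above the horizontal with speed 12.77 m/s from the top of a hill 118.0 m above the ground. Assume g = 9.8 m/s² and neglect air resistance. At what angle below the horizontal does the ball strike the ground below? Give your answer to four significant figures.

78.40°

v_x = 12.77 cos 38.44° = 10.002 m/s.
At impact |v_y| = √(v_y0² + 2 g h) = √(7.9390² + 2×9.8×118.0) = 48.742 m/s.
Angle below horizontal = arctan(|v_y| / v_x) = arctan(48.742 / 10.002) = 78.40°.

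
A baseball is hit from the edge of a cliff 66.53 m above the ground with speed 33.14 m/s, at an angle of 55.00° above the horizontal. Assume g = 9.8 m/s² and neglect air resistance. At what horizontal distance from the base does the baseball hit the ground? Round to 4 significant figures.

Components: v_x = 33.14 cos 55.00° = 19.008 m/s, v_y = 33.14 sin 55.00° = 27.147 m/s.
Vertical: 0 = 66.53 + 27.147 t − ½(9.8) t² ⇒ 4.900 t² − 27.147 t − 66.53 = 0.
t = [27.147 + √(736.96 + 1304.0)] / 9.800 = 7.3800 s.
Horizontal: R = v_x · t = 19.008 × 7.3800 = 140.3 m.

140.3 m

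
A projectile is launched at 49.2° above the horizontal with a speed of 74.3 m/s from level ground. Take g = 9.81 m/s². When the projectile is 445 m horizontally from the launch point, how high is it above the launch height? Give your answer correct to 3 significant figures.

103 m

v_x = 74.3 cos 49.2° = 48.55 m/s, v_y0 = 74.3 sin 49.2° = 56.24 m/s.
Time to reach x = 445 m: t = x / v_x = 445 / 48.55 = 9.166 s.
y = v_y0 t − ½ g t² = 56.24×9.166 − 4.905×9.166² = 103 m.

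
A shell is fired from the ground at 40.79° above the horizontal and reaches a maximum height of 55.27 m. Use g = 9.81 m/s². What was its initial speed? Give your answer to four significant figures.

50.41 m/s

At maximum height v_y = 0, so (v₀ sin θ)² = 2 g H.
v₀ sin 40.79° = √(2 × 9.81 × 55.27) = 32.930 m/s.
v₀ = 32.930 / sin 40.79° = 32.930 / 0.6533 = 50.41 m/s.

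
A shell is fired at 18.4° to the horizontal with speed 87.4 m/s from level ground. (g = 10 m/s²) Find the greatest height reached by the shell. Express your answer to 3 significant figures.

Vertical component of launch velocity: v_y = 87.4 sin 18.4° = 27.59 m/s.
At the highest point the vertical velocity is zero, so v_y² = 2 g h_max.
h_max = (27.59)² / (2 × 10) = 761.2 / 20.00 = 38.1 m.

38.1 m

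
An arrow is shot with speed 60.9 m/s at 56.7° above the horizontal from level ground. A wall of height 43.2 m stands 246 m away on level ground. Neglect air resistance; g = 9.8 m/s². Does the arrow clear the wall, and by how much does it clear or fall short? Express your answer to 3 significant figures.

v_x = 60.9 cos 56.7° = 33.44 m/s; v_y0 = 60.9 sin 56.7° = 50.90 m/s.
Time to reach the wall: t = 246 / 33.44 = 7.356 s.
Height at that point: y = 50.90×7.356 − 4.900×7.356² = 109.3 m.
That is 109.3 − 43.2 = 66.1 m above the top of the wall, so the arrow clears it.

Yes — it clears the wall by 66.1 m.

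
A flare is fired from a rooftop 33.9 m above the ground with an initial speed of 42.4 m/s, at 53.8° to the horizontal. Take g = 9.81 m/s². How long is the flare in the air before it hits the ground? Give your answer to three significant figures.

7.86 s

Vertical component: v_y = 42.4 sin 53.8° = 34.22 m/s.
Taking up as positive with launch at y = 33.9 m, landing at y = 0: 0 = 33.9 + 34.22 t − ½(9.81) t².
Solving 4.905 t² − 34.22 t − 33.9 = 0 gives t = [34.22 + √(34.22² + 4·4.905·33.9)] / 9.810 = 7.86 s.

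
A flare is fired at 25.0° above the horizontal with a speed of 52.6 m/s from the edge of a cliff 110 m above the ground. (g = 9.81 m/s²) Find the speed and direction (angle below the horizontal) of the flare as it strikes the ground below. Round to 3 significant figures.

v_x = 52.6 cos 25.0° = 47.67 m/s (constant).
|v_y| at impact = √((22.23)² + 2×9.81×110) = 51.50 m/s.
Speed = √(47.67² + 51.50²) = 70.2 m/s; angle = arctan(51.50/47.67) = 47.2° below horizontal.

70.2 m/s at 47.2° below the horizontal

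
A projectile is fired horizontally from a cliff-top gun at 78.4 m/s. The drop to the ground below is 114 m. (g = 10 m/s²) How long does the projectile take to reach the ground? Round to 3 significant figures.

4.77 s

The horizontal speed doesn't affect the fall. With v_y0 = 0, h = ½ g t².
t = √(2 × 114 / 10) = √22.80 = 4.77 s.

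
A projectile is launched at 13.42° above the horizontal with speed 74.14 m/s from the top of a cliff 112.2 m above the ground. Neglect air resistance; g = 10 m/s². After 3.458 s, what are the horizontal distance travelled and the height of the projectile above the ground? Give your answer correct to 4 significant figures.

x = 249.4 m, y = 111.9 m

v_x = 74.14 cos 13.42° = 72.116 m/s; v_y0 = 74.14 sin 13.42° = 17.207 m/s.
x = v_x t = 72.116 × 3.458 = 249.4 m.
y = 112.2 + v_y0 t − ½ g t² = 111.9 m.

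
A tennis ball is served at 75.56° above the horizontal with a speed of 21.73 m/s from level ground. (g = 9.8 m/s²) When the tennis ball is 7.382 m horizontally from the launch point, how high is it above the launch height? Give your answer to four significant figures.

v_x = 21.73 cos 75.56° = 5.4187 m/s, v_y0 = 21.73 sin 75.56° = 21.044 m/s.
Time to reach x = 7.382 m: t = x / v_x = 7.382 / 5.4187 = 1.3623 s.
y = v_y0 t − ½ g t² = 21.044×1.3623 − 4.900×1.3623² = 19.57 m.

19.57 m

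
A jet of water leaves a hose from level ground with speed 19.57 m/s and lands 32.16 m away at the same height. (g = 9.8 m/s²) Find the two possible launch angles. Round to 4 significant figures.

Level-ground range: R = v₀² sin(2θ)/g ⇒ sin 2θ = R g / v₀² = 32.16×9.8/19.57² = 0.8229.
2θ = arcsin(0.8229) = 55.376° or 180° − 55.376° = 124.624°.
So θ = 27.69° or θ = 62.31°.

27.69° and 62.31°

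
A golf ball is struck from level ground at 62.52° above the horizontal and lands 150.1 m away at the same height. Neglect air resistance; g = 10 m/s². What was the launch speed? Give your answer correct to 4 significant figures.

42.82 m/s

On level ground, R = v₀² sin(2θ) / g, so v₀ = √(R g / sin 2θ).
sin(2 × 62.52°) = 0.8188.
v₀ = √(150.1 × 10 / 0.8188) = √1833.2 = 42.82 m/s.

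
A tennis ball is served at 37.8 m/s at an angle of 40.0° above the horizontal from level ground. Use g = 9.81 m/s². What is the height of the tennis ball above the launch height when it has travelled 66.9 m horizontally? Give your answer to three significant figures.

v_x = 37.8 cos 40.0° = 28.96 m/s, v_y0 = 37.8 sin 40.0° = 24.30 m/s.
Time to reach x = 66.9 m: t = x / v_x = 66.9 / 28.96 = 2.310 s.
y = v_y0 t − ½ g t² = 24.30×2.310 − 4.905×2.310² = 30.0 m.

30.0 m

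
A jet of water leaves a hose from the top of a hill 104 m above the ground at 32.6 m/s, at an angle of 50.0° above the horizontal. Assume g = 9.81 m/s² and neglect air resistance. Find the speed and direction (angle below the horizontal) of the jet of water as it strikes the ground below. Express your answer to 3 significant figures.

55.7 m/s at 67.9° below the horizontal

v_x = 32.6 cos 50.0° = 20.95 m/s (constant).
|v_y| at impact = √((24.97)² + 2×9.81×104) = 51.61 m/s.
Speed = √(20.95² + 51.61²) = 55.7 m/s; angle = arctan(51.61/20.95) = 67.9° below horizontal.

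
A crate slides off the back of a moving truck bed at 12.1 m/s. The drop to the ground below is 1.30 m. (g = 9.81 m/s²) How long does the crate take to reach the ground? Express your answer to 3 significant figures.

0.515 s

The horizontal speed doesn't affect the fall. With v_y0 = 0, h = ½ g t².
t = √(2 × 1.30 / 9.81) = √0.2650 = 0.515 s.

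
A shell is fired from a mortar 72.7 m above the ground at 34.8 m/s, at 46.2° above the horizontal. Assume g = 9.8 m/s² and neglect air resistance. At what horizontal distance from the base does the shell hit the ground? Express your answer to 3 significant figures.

Components: v_x = 34.8 cos 46.2° = 24.09 m/s, v_y = 34.8 sin 46.2° = 25.12 m/s.
Vertical: 0 = 72.7 + 25.12 t − ½(9.8) t² ⇒ 4.900 t² − 25.12 t − 72.7 = 0.
t = [25.12 + √(631.0 + 1425)] / 9.800 = 7.190 s.
Horizontal: R = v_x · t = 24.09 × 7.190 = 173 m.

173 m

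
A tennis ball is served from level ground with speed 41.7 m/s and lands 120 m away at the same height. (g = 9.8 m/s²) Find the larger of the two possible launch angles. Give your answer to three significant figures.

68.7°

Level-ground range: R = v₀² sin(2θ)/g ⇒ sin 2θ = R g / v₀² = 120×9.8/41.7² = 0.6763.
2θ = arcsin(0.6763) = 42.56° or 180° − 42.56° = 137.44°.
So θ = 21.3° or θ = 68.7°.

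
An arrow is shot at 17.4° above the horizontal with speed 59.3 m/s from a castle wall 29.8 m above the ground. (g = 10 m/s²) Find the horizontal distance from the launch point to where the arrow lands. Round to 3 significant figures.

Components: v_x = 59.3 cos 17.4° = 56.59 m/s, v_y = 59.3 sin 17.4° = 17.73 m/s.
Vertical: 0 = 29.8 + 17.73 t − ½(10) t² ⇒ 5.000 t² − 17.73 t − 29.8 = 0.
t = [17.73 + √(314.4 + 596.0)] / 10.00 = 4.790 s.
Horizontal: R = v_x · t = 56.59 × 4.790 = 271 m.

271 m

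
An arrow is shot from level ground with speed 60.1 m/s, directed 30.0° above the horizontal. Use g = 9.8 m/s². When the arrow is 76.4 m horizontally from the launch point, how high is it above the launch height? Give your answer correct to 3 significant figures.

33.6 m

v_x = 60.1 cos 30.0° = 52.05 m/s, v_y0 = 60.1 sin 30.0° = 30.05 m/s.
Time to reach x = 76.4 m: t = x / v_x = 76.4 / 52.05 = 1.468 s.
y = v_y0 t − ½ g t² = 30.05×1.468 − 4.900×1.468² = 33.6 m.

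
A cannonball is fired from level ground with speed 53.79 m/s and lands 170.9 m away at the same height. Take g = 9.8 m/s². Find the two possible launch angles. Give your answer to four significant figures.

17.68° and 72.32°

Level-ground range: R = v₀² sin(2θ)/g ⇒ sin 2θ = R g / v₀² = 170.9×9.8/53.79² = 0.5788.
2θ = arcsin(0.5788) = 35.366° or 180° − 35.366° = 144.634°.
So θ = 17.68° or θ = 72.32°.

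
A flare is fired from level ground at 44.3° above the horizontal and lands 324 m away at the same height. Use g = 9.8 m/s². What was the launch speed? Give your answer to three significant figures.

On level ground, R = v₀² sin(2θ) / g, so v₀ = √(R g / sin 2θ).
sin(2 × 44.3°) = 0.9997.
v₀ = √(324 × 9.8 / 0.9997) = √3176 = 56.4 m/s.

56.4 m/s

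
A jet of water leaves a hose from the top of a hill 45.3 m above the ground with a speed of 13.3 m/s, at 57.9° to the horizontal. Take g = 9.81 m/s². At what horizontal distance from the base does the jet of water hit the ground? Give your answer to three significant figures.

31.1 m

Components: v_x = 13.3 cos 57.9° = 7.068 m/s, v_y = 13.3 sin 57.9° = 11.27 m/s.
Vertical: 0 = 45.3 + 11.27 t − ½(9.81) t² ⇒ 4.905 t² − 11.27 t − 45.3 = 0.
t = [11.27 + √(127.0 + 888.8)] / 9.810 = 4.398 s.
Horizontal: R = v_x · t = 7.068 × 4.398 = 31.1 m.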